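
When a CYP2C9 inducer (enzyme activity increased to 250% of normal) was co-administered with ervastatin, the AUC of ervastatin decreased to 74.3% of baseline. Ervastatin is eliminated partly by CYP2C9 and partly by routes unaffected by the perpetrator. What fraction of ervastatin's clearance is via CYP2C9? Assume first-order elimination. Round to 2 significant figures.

0.23

Call the CYP2C9 fraction fm. After the interaction, CL_new/CL_old = fm × 2.5 + (1 − fm).
AUC ratio = 1 / (new CL fraction), so new CL fraction = 1 / 0.743 = 1.346.
fm × 2.5 + 1 − fm = 1.346  ⇒  fm × (2.5 − 1) = 0.3459  ⇒  fm = 0.23.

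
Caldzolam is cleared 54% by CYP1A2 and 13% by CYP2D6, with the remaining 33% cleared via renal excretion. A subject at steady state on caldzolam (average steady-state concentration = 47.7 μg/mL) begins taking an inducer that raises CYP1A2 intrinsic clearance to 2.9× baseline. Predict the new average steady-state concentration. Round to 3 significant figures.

23.5 μg/mL

CYP1A2: 0.54 × 2.9 = 1.566
CYP2D6: 0.13 (unchanged)
Other: 0.33 (unchanged)
CL_new/CL_old = 1.566 + 0.13 + 0.33 = 2.026.
With dosing unchanged, average steady-state concentration scales as 1/CL: 47.7 / 2.026 = 23.5 μg/mL.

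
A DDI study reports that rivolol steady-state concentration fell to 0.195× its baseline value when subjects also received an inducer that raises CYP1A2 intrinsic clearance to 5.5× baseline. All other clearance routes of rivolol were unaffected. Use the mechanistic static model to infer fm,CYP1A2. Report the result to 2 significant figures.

CL'/CL = 1 / 0.195 = 5.128
5.5·fm + (1 − fm) = 5.128
fm = (5.128 − 1) / (5.5 − 1) = 0.92

0.92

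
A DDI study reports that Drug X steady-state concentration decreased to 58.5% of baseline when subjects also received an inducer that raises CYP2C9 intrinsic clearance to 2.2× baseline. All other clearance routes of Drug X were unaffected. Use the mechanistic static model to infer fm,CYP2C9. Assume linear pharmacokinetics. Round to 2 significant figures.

0.59

Write x for the fraction cleared via CYP2C9. The observed steady-state concentration change means clearance rose to 1/0.585 = 1.709 of baseline.
Setting x·2.2 + (1 − x) = 1.709 and solving: x = (1.709 − 1)/(2.2 − 1) = 0.59.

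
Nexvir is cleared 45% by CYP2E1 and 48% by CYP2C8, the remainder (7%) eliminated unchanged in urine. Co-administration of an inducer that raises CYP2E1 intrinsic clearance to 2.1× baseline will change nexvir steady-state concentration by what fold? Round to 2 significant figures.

0.67

The CYP2E1 pathway (45% of clearance) is boosted to 2.1× activity: 0.45 × 2.1 = 0.945.
CYP2C8 (48%) and the residual 7% are unaffected.
New clearance relative to baseline: 0.945 + 0.48 + 0.07 = 1.495.
Steady-state concentration ratio = CL_old/CL_new = 1 / 1.495 = 0.67.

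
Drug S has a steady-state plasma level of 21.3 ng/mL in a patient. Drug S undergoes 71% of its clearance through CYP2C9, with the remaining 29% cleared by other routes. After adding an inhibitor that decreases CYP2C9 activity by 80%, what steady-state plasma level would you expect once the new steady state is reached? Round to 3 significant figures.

The CYP2C9 pathway (71% of clearance) drops to 0.2× activity: 0.71 × 0.2 = 0.142.
Non-CYP routes (29%) are unchanged.
Relative clearance = 0.142 + 0.29 = 0.432.
With dosing unchanged, steady-state plasma level scales as 1/CL: 21.3 / 0.432 = 49.3 ng/mL.

49.3 ng/mL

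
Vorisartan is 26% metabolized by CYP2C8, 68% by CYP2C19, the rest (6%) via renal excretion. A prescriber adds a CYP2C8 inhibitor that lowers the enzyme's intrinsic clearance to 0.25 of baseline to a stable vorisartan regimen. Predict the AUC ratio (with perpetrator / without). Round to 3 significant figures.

1.24

CYP2C8: 0.26 × 0.25 = 0.065
CYP2C19: 0.68 (unchanged)
Other: 0.06 (unchanged)
Relative clearance = 0.065 + 0.68 + 0.06 = 0.805.
AUC is inversely proportional to clearance, so the fold-change is 1 / 0.805 = 1.24.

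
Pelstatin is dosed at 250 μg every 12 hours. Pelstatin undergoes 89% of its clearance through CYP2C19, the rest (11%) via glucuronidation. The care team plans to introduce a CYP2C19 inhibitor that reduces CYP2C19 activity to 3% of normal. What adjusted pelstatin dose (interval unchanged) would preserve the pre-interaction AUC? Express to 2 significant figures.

CYP2C19: 0.89 × 0.03 = 0.0267
Other: 0.11 (unchanged)
New clearance relative to baseline: 0.0267 + 0.11 = 0.1367.
To maintain the same steady-state level, dose must scale with clearance: new dose = 250 × 0.1367 = 34 μg.

34 μg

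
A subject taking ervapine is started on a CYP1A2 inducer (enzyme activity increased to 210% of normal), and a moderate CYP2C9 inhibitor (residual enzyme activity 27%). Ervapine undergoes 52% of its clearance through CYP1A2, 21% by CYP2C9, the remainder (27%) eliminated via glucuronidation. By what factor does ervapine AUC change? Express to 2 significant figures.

The CYP1A2 pathway (52% of clearance) increases to 2.1× activity: 0.52 × 2.1 = 1.092.
The CYP2C9 pathway (21% of clearance) drops to 0.27× activity: 0.21 × 0.27 = 0.0567.
Non-CYP routes (27%) are unchanged.
New clearance relative to baseline: 1.092 + 0.0567 + 0.27 = 1.4187.
AUC ∝ 1/CL: fold-change = 1 / 1.4187 = 0.70.

0.70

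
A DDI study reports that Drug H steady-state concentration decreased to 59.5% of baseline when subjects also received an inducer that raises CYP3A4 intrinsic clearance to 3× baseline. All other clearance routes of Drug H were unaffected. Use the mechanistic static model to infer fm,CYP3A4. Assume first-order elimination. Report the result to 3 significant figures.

Let fm be the CYP3A4 fraction. New clearance relative to baseline = fm × 3 + (1 − fm).
Steady-state concentration ratio = 1 / (new CL fraction), so new CL fraction = 1 / 0.595 = 1.681.
fm × 3 + 1 − fm = 1.681  ⇒  fm × (3 − 1) = 0.6807  ⇒  fm = 0.340.

0.340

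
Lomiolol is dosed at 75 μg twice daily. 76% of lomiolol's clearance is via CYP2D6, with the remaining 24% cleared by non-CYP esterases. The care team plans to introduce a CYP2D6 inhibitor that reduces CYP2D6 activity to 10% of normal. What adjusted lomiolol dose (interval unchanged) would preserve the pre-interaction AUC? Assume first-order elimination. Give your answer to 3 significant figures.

The CYP2D6 pathway (76% of clearance) falls to 0.1× activity: 0.76 × 0.1 = 0.076.
Non-CYP routes (24%) are unchanged.
New clearance relative to baseline: 0.076 + 0.24 = 0.316.
To maintain the same steady-state level, dose must scale with clearance: new dose = 75 × 0.316 = 23.7 μg.

23.7 μg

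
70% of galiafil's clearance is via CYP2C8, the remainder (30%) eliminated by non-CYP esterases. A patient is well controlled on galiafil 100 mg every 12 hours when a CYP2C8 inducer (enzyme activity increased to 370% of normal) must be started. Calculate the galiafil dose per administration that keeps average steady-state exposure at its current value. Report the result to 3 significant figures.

289 mg

The CYP2C8 pathway (70% of clearance) increases to 3.7× activity: 0.7 × 3.7 = 2.59.
Non-CYP routes (30%) are unchanged.
New clearance relative to baseline: 2.59 + 0.3 = 2.89.
Css,avg = (dose rate)/CL, so holding Css fixed requires dose ∝ CL: 100 × 2.89 = 289 mg.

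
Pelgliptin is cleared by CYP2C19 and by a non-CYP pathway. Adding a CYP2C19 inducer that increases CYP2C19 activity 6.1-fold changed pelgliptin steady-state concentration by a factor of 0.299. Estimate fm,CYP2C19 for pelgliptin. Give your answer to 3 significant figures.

Let x = fm,CYP2C19. Because steady-state concentration ∝ 1/CL, relative clearance rose to 1/0.299 = 3.344.
Only the CYP2C19 route changed, so 3.344 = x·6.1 + (1 − x), giving x = 0.460.

0.460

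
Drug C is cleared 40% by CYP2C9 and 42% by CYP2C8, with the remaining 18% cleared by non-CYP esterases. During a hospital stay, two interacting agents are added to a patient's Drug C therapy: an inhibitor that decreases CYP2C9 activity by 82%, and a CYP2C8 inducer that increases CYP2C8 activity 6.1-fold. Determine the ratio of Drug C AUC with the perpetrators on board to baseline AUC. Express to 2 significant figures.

CYP2C9: 0.4 × 0.18 = 0.072
CYP2C8: 0.42 × 6.1 = 2.562
Other: 0.18 (unchanged)
CL_new/CL_old = 0.072 + 2.562 + 0.18 = 2.814.
Because AUC varies inversely with clearance, the combined effect is 1 / 2.814 = 0.36.

0.36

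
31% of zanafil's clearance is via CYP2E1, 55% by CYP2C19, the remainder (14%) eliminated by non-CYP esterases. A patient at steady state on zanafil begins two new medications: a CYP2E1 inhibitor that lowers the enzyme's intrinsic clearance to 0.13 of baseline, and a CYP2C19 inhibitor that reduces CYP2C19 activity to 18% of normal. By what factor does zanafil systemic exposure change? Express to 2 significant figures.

CYP2E1: 0.31 × 0.13 = 0.0403
CYP2C19: 0.55 × 0.18 = 0.099
Other: 0.14 (unchanged)
Relative clearance = 0.0403 + 0.099 + 0.14 = 0.2793.
Net systemic exposure ratio = 1 / 0.2793 = 3.6.

3.6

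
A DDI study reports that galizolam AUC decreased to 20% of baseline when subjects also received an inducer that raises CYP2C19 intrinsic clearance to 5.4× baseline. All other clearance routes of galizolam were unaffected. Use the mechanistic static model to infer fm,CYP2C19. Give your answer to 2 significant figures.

0.91

Let fm be the CYP2C19 fraction. New clearance relative to baseline = fm × 5.4 + (1 − fm).
AUC ratio = 1 / (new CL fraction), so new CL fraction = 1 / 0.200 = 5.
fm × 5.4 + 1 − fm = 5  ⇒  fm × (5.4 − 1) = 4  ⇒  fm = 0.91.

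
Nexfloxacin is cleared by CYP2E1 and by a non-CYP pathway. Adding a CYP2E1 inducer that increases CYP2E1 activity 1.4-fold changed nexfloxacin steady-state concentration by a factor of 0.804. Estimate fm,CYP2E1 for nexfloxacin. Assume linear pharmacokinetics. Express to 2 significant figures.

Write x for the fraction cleared via CYP2E1. The observed steady-state concentration change means clearance rose to 1/0.804 = 1.244 of baseline.
Only the CYP2E1 route changed, so 1.244 = x·1.4 + (1 − x), giving x = 0.61.

0.61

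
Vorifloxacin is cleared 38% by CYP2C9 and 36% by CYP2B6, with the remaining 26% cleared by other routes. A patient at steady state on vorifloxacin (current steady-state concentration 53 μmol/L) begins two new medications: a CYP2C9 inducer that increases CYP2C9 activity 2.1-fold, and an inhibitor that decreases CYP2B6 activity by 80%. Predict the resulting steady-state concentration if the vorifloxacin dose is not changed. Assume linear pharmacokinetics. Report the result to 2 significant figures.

47 μmol/L

CYP2C9: 0.38 × 2.1 = 0.798
CYP2B6: 0.36 × 0.2 = 0.072
Other: 0.26 (unchanged)
Relative clearance = 0.798 + 0.072 + 0.26 = 1.13.
New steady-state concentration = 53 / 1.13 = 47 μmol/L (concentration scales inversely with clearance).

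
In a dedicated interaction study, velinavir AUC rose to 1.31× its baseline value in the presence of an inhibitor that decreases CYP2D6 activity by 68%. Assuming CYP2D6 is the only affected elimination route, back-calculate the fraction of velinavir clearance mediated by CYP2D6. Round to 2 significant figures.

CL'/CL = 1 / 1.31 = 0.7634
0.32·fm + (1 − fm) = 0.7634
fm = (0.7634 − 1) / (0.32 − 1) = 0.35

0.35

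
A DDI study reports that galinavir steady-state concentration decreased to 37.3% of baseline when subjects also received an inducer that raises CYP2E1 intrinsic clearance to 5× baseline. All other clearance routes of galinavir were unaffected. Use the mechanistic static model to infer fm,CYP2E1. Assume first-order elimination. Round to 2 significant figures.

0.42

Let x = fm,CYP2E1. Because steady-state concentration ∝ 1/CL, relative clearance rose to 1/0.373 = 2.681.
Setting x·5 + (1 − x) = 2.681 and solving: x = (2.681 − 1)/(5 − 1) = 0.42.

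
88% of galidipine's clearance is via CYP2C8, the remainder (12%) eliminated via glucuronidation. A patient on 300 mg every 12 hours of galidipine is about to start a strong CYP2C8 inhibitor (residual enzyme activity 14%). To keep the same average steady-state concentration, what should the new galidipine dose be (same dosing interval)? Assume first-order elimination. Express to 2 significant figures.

The CYP2C8 pathway (88% of clearance) drops to 0.14× activity: 0.88 × 0.14 = 0.1232.
The remaining 12% of clearance is unaffected.
New clearance relative to baseline: 0.1232 + 0.12 = 0.2432.
Css,avg = (dose rate)/CL, so holding Css fixed requires dose ∝ CL: 300 × 0.2432 = 73 mg.

73 mg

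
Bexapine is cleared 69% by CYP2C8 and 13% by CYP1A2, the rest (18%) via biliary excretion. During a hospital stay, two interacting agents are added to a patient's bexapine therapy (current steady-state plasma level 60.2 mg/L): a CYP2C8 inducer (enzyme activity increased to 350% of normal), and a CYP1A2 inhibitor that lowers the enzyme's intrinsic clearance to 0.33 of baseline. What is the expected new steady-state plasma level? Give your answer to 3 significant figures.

The CYP2C8 pathway (69% of clearance) rises to 3.5× activity: 0.69 × 3.5 = 2.415.
The CYP1A2 pathway (13% of clearance) drops to 0.33× activity: 0.13 × 0.33 = 0.0429.
Non-CYP routes (18%) are unchanged.
New clearance relative to baseline: 2.415 + 0.0429 + 0.18 = 2.6379.
Dividing the baseline by the relative clearance: 60.2 / 2.6379 = 22.8 mg/L.

22.8 mg/L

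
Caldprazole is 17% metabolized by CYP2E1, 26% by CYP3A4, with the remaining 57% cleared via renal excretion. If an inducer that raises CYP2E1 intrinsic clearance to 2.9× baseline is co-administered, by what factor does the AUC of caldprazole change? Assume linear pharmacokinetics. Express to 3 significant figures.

0.756

The CYP2E1 pathway (17% of clearance) is boosted to 2.9× activity: 0.17 × 2.9 = 0.493.
CYP3A4 (26%) and the residual 57% are unaffected.
CL_new/CL_old = 0.493 + 0.26 + 0.57 = 1.323.
Since AUC ∝ 1/CL, the ratio is 1 / 1.323 = 0.756.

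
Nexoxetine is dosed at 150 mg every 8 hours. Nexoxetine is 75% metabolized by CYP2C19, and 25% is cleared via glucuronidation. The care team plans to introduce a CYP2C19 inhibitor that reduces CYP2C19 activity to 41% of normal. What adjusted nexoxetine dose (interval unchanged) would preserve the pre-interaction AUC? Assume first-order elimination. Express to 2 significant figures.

84 mg

CYP2C19: 0.75 × 0.41 = 0.3075
Other: 0.25 (unchanged)
CL_new/CL_old = 0.3075 + 0.25 = 0.5575.
Exposure is unchanged when dose changes in proportion to clearance. New dose = 150 mg × 0.5575 = 84 mg.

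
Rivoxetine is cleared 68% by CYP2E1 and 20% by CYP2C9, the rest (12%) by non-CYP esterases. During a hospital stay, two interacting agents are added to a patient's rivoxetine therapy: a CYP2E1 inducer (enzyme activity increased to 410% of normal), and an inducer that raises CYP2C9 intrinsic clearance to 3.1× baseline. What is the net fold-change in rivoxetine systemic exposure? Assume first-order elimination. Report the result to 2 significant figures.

The CYP2E1 pathway (68% of clearance) is boosted to 4.1× activity: 0.68 × 4.1 = 2.788.
The CYP2C9 pathway (20% of clearance) rises to 3.1× activity: 0.2 × 3.1 = 0.62.
The remaining 12% of clearance is unaffected.
Relative clearance = 2.788 + 0.62 + 0.12 = 3.528.
Because systemic exposure varies inversely with clearance, the combined effect is 1 / 3.528 = 0.28.

0.28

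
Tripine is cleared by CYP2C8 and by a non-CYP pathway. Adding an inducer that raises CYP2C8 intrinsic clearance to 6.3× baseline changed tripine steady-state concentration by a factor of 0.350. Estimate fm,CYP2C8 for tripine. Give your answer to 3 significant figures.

0.350

Let fm be the CYP2C8 fraction. New clearance relative to baseline = fm × 6.3 + (1 − fm).
Steady-state concentration ratio = 1 / (new CL fraction), so new CL fraction = 1 / 0.350 = 2.857.
fm × 6.3 + 1 − fm = 2.857  ⇒  fm × (6.3 − 1) = 1.857  ⇒  fm = 0.350.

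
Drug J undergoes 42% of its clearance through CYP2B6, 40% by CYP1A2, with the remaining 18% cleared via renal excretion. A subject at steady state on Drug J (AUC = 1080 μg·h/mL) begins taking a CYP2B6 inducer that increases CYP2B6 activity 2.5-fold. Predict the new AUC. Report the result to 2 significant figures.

The CYP2B6 pathway (42% of clearance) rises to 2.5× activity: 0.42 × 2.5 = 1.05.
CYP1A2 (40%) and the residual 18% are unaffected.
Relative clearance = 1.05 + 0.4 + 0.18 = 1.63.
AUC ∝ 1/CL, so new value = 1080 / 1.63 = 6.6 × 10² μg·h/mL.

6.6 × 10² μg·h/mL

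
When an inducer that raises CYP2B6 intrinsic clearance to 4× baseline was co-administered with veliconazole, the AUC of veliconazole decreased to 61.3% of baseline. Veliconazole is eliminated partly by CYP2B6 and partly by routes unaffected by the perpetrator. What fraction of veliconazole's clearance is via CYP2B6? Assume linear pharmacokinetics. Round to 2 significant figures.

Let fm be the CYP2B6 fraction. New clearance relative to baseline = fm × 4 + (1 − fm).
AUC ratio = 1 / (new CL fraction), so new CL fraction = 1 / 0.613 = 1.631.
fm × 4 + 1 − fm = 1.631  ⇒  fm × (4 − 1) = 0.6313  ⇒  fm = 0.21.

0.21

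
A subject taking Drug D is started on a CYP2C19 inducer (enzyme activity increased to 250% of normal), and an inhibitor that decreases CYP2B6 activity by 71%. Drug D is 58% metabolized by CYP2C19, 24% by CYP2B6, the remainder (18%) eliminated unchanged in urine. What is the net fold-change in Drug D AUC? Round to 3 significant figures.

0.588

The CYP2C19 pathway (58% of clearance) increases to 2.5× activity: 0.58 × 2.5 = 1.45.
The CYP2B6 pathway (24% of clearance) falls to 0.29× activity: 0.24 × 0.29 = 0.0696.
The remaining 18% of clearance is unaffected.
New clearance relative to baseline: 1.45 + 0.0696 + 0.18 = 1.6996.
Net AUC ratio = 1 / 1.6996 = 0.588.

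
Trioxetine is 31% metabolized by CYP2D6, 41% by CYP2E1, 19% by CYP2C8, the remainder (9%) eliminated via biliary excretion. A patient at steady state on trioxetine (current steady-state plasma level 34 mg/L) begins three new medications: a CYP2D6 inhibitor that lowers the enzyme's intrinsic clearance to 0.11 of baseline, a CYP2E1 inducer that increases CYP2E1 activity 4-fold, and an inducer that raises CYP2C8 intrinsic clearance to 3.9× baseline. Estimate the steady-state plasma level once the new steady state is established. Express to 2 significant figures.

14 mg/L

The CYP2D6 pathway (31% of clearance) drops to 0.11× activity: 0.31 × 0.11 = 0.0341.
The CYP2E1 pathway (41% of clearance) rises to 4× activity: 0.41 × 4 = 1.64.
The CYP2C8 pathway (19% of clearance) increases to 3.9× activity: 0.19 × 3.9 = 0.741.
Non-CYP routes (9%) are unchanged.
Relative clearance = 0.0341 + 1.64 + 0.741 + 0.09 = 2.5051.
Steady-state plasma level ∝ 1/CL: new value = 34 / 2.5051 = 14 mg/L.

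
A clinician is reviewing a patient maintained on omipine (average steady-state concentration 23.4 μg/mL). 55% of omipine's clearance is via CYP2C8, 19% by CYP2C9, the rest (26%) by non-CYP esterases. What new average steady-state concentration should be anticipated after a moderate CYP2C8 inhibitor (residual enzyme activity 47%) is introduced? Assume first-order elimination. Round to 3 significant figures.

33.0 μg/mL

CYP2C8: 0.55 × 0.47 = 0.2585
CYP2C9: 0.19 (unchanged)
Other: 0.26 (unchanged)
CL_new/CL_old = 0.2585 + 0.19 + 0.26 = 0.7085.
New average steady-state concentration = baseline ÷ relative clearance = 23.4 / 0.7085 = 33.0 μg/mL.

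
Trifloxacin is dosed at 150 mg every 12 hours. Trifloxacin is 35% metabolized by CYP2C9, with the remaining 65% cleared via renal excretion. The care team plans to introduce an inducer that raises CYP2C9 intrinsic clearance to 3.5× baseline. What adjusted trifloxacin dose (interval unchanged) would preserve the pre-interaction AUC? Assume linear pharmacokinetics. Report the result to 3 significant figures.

The CYP2C9 pathway (35% of clearance) rises to 3.5× activity: 0.35 × 3.5 = 1.225.
Non-CYP routes (65%) are unchanged.
Relative clearance = 1.225 + 0.65 = 1.875.
Exposure is unchanged when dose changes in proportion to clearance. New dose = 150 mg × 1.875 = 281 mg.

281 mg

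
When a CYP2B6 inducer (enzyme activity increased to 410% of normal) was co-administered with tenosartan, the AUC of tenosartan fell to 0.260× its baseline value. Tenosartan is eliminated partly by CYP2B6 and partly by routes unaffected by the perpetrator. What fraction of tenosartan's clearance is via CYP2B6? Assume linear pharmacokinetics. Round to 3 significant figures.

0.918

CL'/CL = 1 / 0.260 = 3.846
4.1·fm + (1 − fm) = 3.846
fm = (3.846 − 1) / (4.1 − 1) = 0.918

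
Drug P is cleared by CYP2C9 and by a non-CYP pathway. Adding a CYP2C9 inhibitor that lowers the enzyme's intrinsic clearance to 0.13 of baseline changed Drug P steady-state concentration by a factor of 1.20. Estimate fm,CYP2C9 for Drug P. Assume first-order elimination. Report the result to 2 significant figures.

Call the CYP2C9 fraction fm. After the interaction, CL_new/CL_old = fm × 0.13 + (1 − fm).
Steady-state concentration ratio = 1 / (new CL fraction), so new CL fraction = 1 / 1.20 = 0.8333.
fm × 0.13 + 1 − fm = 0.8333  ⇒  fm × (0.13 − 1) = −0.1667  ⇒  fm = 0.19.

0.19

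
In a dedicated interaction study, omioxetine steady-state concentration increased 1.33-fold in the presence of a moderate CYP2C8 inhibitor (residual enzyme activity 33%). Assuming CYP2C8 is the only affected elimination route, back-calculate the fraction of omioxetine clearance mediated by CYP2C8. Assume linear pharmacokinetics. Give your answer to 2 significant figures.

CL'/CL = 1 / 1.33 = 0.7519
0.33·fm + (1 − fm) = 0.7519
fm = (0.7519 − 1) / (0.33 − 1) = 0.37

0.37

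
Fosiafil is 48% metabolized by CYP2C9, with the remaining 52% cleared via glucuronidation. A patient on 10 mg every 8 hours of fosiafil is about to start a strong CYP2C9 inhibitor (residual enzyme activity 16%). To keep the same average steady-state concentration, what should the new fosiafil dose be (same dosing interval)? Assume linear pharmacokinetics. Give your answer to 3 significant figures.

5.97 mg

The CYP2C9 pathway (48% of clearance) falls to 0.16× activity: 0.48 × 0.16 = 0.0768.
Non-CYP routes (52%) are unchanged.
New clearance relative to baseline: 0.0768 + 0.52 = 0.5968.
To maintain the same steady-state level, dose must scale with clearance: new dose = 10 × 0.5968 = 5.97 mg.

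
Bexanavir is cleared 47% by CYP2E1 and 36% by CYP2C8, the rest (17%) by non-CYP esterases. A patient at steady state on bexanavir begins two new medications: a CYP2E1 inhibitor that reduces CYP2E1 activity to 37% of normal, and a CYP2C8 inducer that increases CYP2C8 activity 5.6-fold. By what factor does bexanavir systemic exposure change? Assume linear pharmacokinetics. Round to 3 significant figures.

CYP2E1: 0.47 × 0.37 = 0.1739
CYP2C8: 0.36 × 5.6 = 2.016
Other: 0.17 (unchanged)
Relative clearance = 0.1739 + 2.016 + 0.17 = 2.3599.
Because systemic exposure varies inversely with clearance, the combined effect is 1 / 2.3599 = 0.424.

0.424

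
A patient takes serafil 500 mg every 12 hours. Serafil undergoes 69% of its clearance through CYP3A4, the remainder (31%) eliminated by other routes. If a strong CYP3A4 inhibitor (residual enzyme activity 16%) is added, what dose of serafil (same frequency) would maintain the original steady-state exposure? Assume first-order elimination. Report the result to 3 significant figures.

The CYP3A4 pathway (69% of clearance) is reduced to 0.16× activity: 0.69 × 0.16 = 0.1104.
The remaining 31% of clearance is unaffected.
Relative clearance = 0.1104 + 0.31 = 0.4204.
Exposure is unchanged when dose changes in proportion to clearance. New dose = 500 mg × 0.4204 = 210 mg.

210 mg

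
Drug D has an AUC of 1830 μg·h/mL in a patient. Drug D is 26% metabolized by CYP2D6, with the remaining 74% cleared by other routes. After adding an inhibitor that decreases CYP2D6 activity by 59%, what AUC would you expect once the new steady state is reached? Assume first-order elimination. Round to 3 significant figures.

The CYP2D6 pathway (26% of clearance) drops to 0.41× activity: 0.26 × 0.41 = 0.1066.
Non-CYP routes (74%) are unchanged.
Relative clearance = 0.1066 + 0.74 = 0.8466.
With dosing unchanged, AUC scales as 1/CL: 1830 / 0.8466 = 2.16 × 10³ μg·h/mL.

2.16 × 10³ μg·h/mL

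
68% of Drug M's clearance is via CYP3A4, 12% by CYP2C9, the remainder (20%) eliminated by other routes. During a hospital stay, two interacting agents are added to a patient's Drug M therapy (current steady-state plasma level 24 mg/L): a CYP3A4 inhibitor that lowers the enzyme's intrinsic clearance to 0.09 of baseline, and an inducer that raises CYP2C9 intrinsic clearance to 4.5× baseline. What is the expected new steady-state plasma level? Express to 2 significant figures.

30 mg/L

CYP3A4: 0.68 × 0.09 = 0.0612
CYP2C9: 0.12 × 4.5 = 0.54
Other: 0.2 (unchanged)
Relative clearance = 0.0612 + 0.54 + 0.2 = 0.8012.
Steady-state plasma level ∝ 1/CL: new value = 24 / 0.8012 = 30 mg/L.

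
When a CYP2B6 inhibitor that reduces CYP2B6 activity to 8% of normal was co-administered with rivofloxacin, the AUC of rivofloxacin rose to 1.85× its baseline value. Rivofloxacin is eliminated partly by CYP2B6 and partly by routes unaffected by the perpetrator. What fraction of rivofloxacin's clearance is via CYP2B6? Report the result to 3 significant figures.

0.499

CL'/CL = 1 / 1.85 = 0.5405
0.08·fm + (1 − fm) = 0.5405
fm = (0.5405 − 1) / (0.08 − 1) = 0.499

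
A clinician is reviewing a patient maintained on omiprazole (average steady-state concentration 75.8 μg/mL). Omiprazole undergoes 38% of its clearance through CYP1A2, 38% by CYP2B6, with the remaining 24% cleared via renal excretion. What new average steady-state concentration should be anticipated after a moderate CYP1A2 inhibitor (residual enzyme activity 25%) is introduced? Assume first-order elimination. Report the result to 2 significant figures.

The CYP1A2 pathway (38% of clearance) drops to 0.25× activity: 0.38 × 0.25 = 0.095.
CYP2B6 (38%) and the residual 24% are unaffected.
Relative clearance = 0.095 + 0.38 + 0.24 = 0.715.
New average steady-state concentration = baseline ÷ relative clearance = 75.8 / 0.715 = 1.1 × 10² μg/mL.

1.1 × 10² μg/mL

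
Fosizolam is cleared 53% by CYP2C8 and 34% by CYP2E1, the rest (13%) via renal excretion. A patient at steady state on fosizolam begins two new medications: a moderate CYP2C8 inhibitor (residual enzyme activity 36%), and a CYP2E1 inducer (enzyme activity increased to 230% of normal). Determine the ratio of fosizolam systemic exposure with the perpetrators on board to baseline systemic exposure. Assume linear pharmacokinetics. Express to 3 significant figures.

The CYP2C8 pathway (53% of clearance) drops to 0.36× activity: 0.53 × 0.36 = 0.1908.
The CYP2E1 pathway (34% of clearance) increases to 2.3× activity: 0.34 × 2.3 = 0.782.
Non-CYP routes (13%) are unchanged.
CL_new/CL_old = 0.1908 + 0.782 + 0.13 = 1.1028.
Net systemic exposure ratio = 1 / 1.1028 = 0.907.

0.907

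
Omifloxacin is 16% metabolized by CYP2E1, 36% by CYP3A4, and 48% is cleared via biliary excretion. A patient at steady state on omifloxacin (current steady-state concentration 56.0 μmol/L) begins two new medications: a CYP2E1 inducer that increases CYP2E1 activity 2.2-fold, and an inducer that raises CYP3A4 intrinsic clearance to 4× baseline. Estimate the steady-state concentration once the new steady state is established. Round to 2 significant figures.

The CYP2E1 pathway (16% of clearance) rises to 2.2× activity: 0.16 × 2.2 = 0.352.
The CYP3A4 pathway (36% of clearance) rises to 4× activity: 0.36 × 4 = 1.44.
The remaining 48% of clearance is unaffected.
Relative clearance = 0.352 + 1.44 + 0.48 = 2.272.
Steady-state concentration ∝ 1/CL: new value = 56.0 / 2.272 = 25 μmol/L.

25 μmol/L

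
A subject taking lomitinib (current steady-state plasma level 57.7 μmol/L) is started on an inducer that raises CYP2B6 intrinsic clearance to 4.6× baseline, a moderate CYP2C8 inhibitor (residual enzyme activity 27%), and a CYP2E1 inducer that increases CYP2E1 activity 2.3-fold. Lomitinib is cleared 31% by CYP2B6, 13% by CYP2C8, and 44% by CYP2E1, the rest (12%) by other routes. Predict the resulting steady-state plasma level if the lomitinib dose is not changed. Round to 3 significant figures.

22.3 μmol/L

The CYP2B6 pathway (31% of clearance) rises to 4.6× activity: 0.31 × 4.6 = 1.426.
The CYP2C8 pathway (13% of clearance) is reduced to 0.27× activity: 0.13 × 0.27 = 0.0351.
The CYP2E1 pathway (44% of clearance) is boosted to 2.3× activity: 0.44 × 2.3 = 1.012.
The remaining 12% of clearance is unaffected.
New clearance relative to baseline: 1.426 + 0.0351 + 1.012 + 0.12 = 2.5931.
Dividing the baseline by the relative clearance: 57.7 / 2.5931 = 22.3 μmol/L.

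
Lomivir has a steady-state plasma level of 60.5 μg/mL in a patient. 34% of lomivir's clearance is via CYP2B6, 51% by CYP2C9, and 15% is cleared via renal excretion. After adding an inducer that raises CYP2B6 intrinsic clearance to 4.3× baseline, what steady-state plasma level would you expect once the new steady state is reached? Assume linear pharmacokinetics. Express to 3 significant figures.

The CYP2B6 pathway (34% of clearance) rises to 4.3× activity: 0.34 × 4.3 = 1.462.
CYP2C9 (51%) and the residual 15% are unaffected.
New clearance relative to baseline: 1.462 + 0.51 + 0.15 = 2.122.
New steady-state plasma level = baseline ÷ relative clearance = 60.5 / 2.122 = 28.5 μg/mL.

28.5 μg/mL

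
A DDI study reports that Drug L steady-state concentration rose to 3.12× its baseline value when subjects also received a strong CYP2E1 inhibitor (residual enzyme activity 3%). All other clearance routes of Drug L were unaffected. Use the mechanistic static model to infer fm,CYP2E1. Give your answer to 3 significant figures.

Call the CYP2E1 fraction fm. After the interaction, CL_new/CL_old = fm × 0.03 + (1 − fm).
Steady-state concentration ratio = 1 / (new CL fraction), so new CL fraction = 1 / 3.12 = 0.3205.
fm × 0.03 + 1 − fm = 0.3205  ⇒  fm × (0.03 − 1) = −0.6795  ⇒  fm = 0.701.

0.701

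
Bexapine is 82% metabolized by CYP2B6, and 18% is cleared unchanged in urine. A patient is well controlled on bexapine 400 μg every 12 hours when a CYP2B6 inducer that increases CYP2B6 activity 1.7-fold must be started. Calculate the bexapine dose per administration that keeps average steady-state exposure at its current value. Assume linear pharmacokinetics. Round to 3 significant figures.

CYP2B6: 0.82 × 1.7 = 1.394
Other: 0.18 (unchanged)
Relative clearance = 1.394 + 0.18 = 1.574.
To maintain the same steady-state level, dose must scale with clearance: new dose = 400 × 1.574 = 630 μg.

630 μg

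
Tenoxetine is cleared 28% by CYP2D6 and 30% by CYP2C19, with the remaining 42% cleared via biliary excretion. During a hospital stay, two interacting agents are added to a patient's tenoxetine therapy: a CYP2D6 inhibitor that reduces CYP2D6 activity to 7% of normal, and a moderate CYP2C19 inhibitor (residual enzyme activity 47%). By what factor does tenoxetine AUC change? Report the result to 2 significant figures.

The CYP2D6 pathway (28% of clearance) drops to 0.07× activity: 0.28 × 0.07 = 0.0196.
The CYP2C19 pathway (30% of clearance) drops to 0.47× activity: 0.3 × 0.47 = 0.141.
The remaining 42% of clearance is unaffected.
New clearance relative to baseline: 0.0196 + 0.141 + 0.42 = 0.5806.
Because AUC varies inversely with clearance, the combined effect is 1 / 0.5806 = 1.7.

1.7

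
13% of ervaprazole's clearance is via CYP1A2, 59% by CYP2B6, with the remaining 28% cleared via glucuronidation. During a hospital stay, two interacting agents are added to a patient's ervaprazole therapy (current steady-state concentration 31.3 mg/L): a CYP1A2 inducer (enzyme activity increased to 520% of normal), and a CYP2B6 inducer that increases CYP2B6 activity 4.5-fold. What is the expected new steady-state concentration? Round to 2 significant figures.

The CYP1A2 pathway (13% of clearance) rises to 5.2× activity: 0.13 × 5.2 = 0.676.
The CYP2B6 pathway (59% of clearance) is boosted to 4.5× activity: 0.59 × 4.5 = 2.655.
The remaining 28% of clearance is unaffected.
CL_new/CL_old = 0.676 + 2.655 + 0.28 = 3.611.
New steady-state concentration = 31.3 / 3.611 = 8.7 mg/L (concentration scales inversely with clearance).

8.7 mg/L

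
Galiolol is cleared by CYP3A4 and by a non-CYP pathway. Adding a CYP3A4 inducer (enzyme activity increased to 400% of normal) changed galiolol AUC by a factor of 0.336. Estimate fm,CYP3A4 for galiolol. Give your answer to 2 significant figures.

Call the CYP3A4 fraction fm. After the interaction, CL_new/CL_old = fm × 4 + (1 − fm).
AUC ratio = 1 / (new CL fraction), so new CL fraction = 1 / 0.336 = 2.976.
fm × 4 + 1 − fm = 2.976  ⇒  fm × (4 − 1) = 1.976  ⇒  fm = 0.66.

0.66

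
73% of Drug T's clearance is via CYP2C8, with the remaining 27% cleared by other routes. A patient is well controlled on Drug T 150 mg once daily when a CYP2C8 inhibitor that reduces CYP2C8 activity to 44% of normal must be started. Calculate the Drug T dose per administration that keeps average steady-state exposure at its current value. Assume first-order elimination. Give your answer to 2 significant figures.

89 mg

The CYP2C8 pathway (73% of clearance) is reduced to 0.44× activity: 0.73 × 0.44 = 0.3212.
The remaining 27% of clearance is unaffected.
New clearance relative to baseline: 0.3212 + 0.27 = 0.5912.
Exposure is unchanged when dose changes in proportion to clearance. New dose = 150 mg × 0.5912 = 89 mg.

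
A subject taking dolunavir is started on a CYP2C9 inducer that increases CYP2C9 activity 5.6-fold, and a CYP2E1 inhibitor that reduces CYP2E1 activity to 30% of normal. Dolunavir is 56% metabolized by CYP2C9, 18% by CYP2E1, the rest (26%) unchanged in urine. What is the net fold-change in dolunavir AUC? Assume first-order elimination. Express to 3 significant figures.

0.290

CYP2C9: 0.56 × 5.6 = 3.136
CYP2E1: 0.18 × 0.3 = 0.054
Other: 0.26 (unchanged)
New clearance relative to baseline: 3.136 + 0.054 + 0.26 = 3.45.
Net AUC ratio = 1 / 3.45 = 0.290.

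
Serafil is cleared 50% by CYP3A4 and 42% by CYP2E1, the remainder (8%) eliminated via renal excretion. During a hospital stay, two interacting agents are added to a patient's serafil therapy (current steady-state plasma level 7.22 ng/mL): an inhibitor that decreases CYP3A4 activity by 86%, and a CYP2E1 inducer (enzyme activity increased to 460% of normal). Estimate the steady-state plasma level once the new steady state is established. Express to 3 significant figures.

The CYP3A4 pathway (50% of clearance) is reduced to 0.14× activity: 0.5 × 0.14 = 0.07.
The CYP2E1 pathway (42% of clearance) rises to 4.6× activity: 0.42 × 4.6 = 1.932.
The remaining 8% of clearance is unaffected.
CL_new/CL_old = 0.07 + 1.932 + 0.08 = 2.082.
Steady-state plasma level ∝ 1/CL: new value = 7.22 / 2.082 = 3.47 ng/mL.

3.47 ng/mL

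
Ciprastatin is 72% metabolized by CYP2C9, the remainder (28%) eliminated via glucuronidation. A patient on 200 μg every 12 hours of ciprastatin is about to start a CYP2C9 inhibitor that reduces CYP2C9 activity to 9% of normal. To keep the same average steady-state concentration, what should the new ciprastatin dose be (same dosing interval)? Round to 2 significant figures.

69 μg

The CYP2C9 pathway (72% of clearance) is reduced to 0.09× activity: 0.72 × 0.09 = 0.0648.
The remaining 28% of clearance is unaffected.
New clearance relative to baseline: 0.0648 + 0.28 = 0.3448.
Css,avg = (dose rate)/CL, so holding Css fixed requires dose ∝ CL: 200 × 0.3448 = 69 μg.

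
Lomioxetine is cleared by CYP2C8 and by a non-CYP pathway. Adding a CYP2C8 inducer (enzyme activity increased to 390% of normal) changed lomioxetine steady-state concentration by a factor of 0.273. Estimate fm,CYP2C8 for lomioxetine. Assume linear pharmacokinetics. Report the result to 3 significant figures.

0.918

CL'/CL = 1 / 0.273 = 3.663
3.9·fm + (1 − fm) = 3.663
fm = (3.663 − 1) / (3.9 − 1) = 0.918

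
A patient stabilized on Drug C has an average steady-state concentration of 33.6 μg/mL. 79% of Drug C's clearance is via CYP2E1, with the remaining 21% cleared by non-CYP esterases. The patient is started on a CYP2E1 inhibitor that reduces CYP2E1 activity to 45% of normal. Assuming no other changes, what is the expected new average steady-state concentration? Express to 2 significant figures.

CYP2E1: 0.79 × 0.45 = 0.3555
Other: 0.21 (unchanged)
Relative clearance = 0.3555 + 0.21 = 0.5655.
With dosing unchanged, average steady-state concentration scales as 1/CL: 33.6 / 0.5655 = 59 μg/mL.

59 μg/mL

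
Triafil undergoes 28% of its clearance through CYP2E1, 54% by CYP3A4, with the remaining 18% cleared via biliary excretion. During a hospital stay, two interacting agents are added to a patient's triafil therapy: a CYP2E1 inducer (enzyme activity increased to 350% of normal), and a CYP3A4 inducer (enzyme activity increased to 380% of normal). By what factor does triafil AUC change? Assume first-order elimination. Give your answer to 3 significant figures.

CYP2E1: 0.28 × 3.5 = 0.98
CYP3A4: 0.54 × 3.8 = 2.052
Other: 0.18 (unchanged)
New clearance relative to baseline: 0.98 + 2.052 + 0.18 = 3.212.
AUC ∝ 1/CL: fold-change = 1 / 3.212 = 0.311.

0.311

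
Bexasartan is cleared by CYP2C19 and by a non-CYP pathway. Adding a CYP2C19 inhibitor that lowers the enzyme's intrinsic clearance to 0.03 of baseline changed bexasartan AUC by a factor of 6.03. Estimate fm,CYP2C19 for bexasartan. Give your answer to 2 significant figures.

0.86

CL'/CL = 1 / 6.03 = 0.1658
0.03·fm + (1 − fm) = 0.1658
fm = (0.1658 − 1) / (0.03 − 1) = 0.86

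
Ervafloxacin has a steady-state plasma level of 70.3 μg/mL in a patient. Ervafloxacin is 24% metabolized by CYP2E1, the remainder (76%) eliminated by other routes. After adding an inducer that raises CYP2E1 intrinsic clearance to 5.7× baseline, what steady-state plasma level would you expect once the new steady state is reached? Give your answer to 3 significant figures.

33.0 μg/mL

CYP2E1: 0.24 × 5.7 = 1.368
Other: 0.76 (unchanged)
New clearance relative to baseline: 1.368 + 0.76 = 2.128.
With dosing unchanged, steady-state plasma level scales as 1/CL: 70.3 / 2.128 = 33.0 μg/mL.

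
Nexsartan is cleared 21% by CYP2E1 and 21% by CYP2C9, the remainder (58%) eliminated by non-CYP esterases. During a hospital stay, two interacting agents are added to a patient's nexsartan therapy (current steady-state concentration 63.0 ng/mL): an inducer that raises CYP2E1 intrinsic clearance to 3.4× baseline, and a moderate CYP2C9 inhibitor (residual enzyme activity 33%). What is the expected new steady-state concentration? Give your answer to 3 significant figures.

46.2 ng/mL

The CYP2E1 pathway (21% of clearance) increases to 3.4× activity: 0.21 × 3.4 = 0.714.
The CYP2C9 pathway (21% of clearance) drops to 0.33× activity: 0.21 × 0.33 = 0.0693.
Non-CYP routes (58%) are unchanged.
New clearance relative to baseline: 0.714 + 0.0693 + 0.58 = 1.3633.
New steady-state concentration = 63.0 / 1.3633 = 46.2 ng/mL (concentration scales inversely with clearance).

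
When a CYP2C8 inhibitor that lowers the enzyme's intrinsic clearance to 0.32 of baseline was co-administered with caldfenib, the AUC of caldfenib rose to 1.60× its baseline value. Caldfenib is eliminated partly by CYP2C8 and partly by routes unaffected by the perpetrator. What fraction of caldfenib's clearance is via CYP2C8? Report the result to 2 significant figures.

Call the CYP2C8 fraction fm. After the interaction, CL_new/CL_old = fm × 0.32 + (1 − fm).
AUC ratio = 1 / (new CL fraction), so new CL fraction = 1 / 1.60 = 0.625.
fm × 0.32 + 1 − fm = 0.625  ⇒  fm × (0.32 − 1) = −0.375  ⇒  fm = 0.55.

0.55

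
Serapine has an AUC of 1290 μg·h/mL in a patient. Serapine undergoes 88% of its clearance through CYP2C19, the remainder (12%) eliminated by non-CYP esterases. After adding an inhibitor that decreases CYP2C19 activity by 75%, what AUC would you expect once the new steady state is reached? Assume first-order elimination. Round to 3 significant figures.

3.79 × 10³ μg·h/mL

The CYP2C19 pathway (88% of clearance) drops to 0.25× activity: 0.88 × 0.25 = 0.22.
Non-CYP routes (12%) are unchanged.
CL_new/CL_old = 0.22 + 0.12 = 0.34.
With dosing unchanged, AUC scales as 1/CL: 1290 / 0.34 = 3.79 × 10³ μg·h/mL.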